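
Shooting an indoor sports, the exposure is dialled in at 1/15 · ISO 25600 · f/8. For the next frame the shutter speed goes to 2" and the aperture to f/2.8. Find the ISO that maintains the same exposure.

Shutter speed: 1/15 → 1/8 → 1/4 → 1/2 → 1 → 2 — 5 stops longer (brighter).
Aperture: f/8 → f/5.6 → f/4 → f/2.8 — 3 stops larger aperture (brighter).
Net change so far: 8 stops brighter. Offset with the ISO: 25600 → 12800 → 6400 → 3200 → 1600 → 800 → 400 → 200 → 100.

ISO 100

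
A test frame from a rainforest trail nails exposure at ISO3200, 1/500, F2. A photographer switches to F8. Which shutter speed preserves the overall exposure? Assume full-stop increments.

Aperture: f/2 → f/2.8 → f/4 → f/5.6 → f/8 — 4 stops stopped down (darker).
Need 4 stops brighter from the shutter speed: 1/500 → 1/250 → 1/125 → 1/60 → 1/30.

1/30s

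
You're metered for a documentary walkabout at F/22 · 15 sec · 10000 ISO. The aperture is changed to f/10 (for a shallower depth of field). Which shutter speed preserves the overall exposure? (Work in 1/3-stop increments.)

3.2 s

Aperture: f/22 → f/20 → f/18 → f/16 → f/14 → f/13 → f/11 → f/10 — 2 1/3 stops opened up (brighter).
Need 2 1/3 stops darker from the shutter speed: 15 → 13 → 10 → 8 → 6 → 5 → 4 → 3.2.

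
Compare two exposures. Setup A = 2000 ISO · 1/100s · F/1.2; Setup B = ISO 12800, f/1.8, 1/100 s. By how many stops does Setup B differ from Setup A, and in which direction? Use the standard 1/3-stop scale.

1 2/3 stops brighter

Aperture: f/1.2 → f/1.4 → f/1.6 → f/1.8 — 1 stop smaller aperture (darker).
Shutter speed: unchanged.
ISO: 2000 → 2500 → 3200 → 4000 → 5000 → 6400 → 8000 → 10000 → 12800 — 2 2/3 stops higher (brighter).
Net: −1 +2 2/3 = +1 2/3 stops.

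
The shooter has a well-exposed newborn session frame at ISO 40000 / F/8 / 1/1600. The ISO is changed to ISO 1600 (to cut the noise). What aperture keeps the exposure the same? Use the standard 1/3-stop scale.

f/1.6

ISO: 40000 → 32000 → 25600 → 20000 → 16000 → 12800 → 10000 → 8000 → 6400 → 5000 → 4000 → 3200 → 2500 → 2000 → 1600 — 4 2/3 stops dropped (darker).
Need 4 2/3 stops brighter from the aperture: f/8 → f/7.1 → f/6.3 → f/5.6 → f/5 → f/4.5 → f/4 → f/3.5 → f/3.2 → f/2.8 → f/2.5 → f/2.2 → f/2 → f/1.8 → f/1.6.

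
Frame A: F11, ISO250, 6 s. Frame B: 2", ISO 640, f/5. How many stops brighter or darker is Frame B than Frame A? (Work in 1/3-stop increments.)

Aperture: f/11 → f/10 → f/9 → f/8 → f/7.1 → f/6.3 → f/5.6 → f/5 — 2 1/3 stops larger aperture (brighter).
Shutter speed: 6 → 5 → 4 → 3.2 → 2.5 → 2 — 1 2/3 stops shorter (darker).
ISO: 250 → 320 → 400 → 500 → 640 — 1 1/3 stops raised (brighter).
Net: +2 1/3 −1 2/3 +1 1/3 = +2 stops.

2 stops brighter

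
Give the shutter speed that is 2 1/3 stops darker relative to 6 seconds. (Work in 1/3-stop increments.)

1.3 s

Shutter speed: 6 → 5 → 4 → 3.2 → 2.5 → 2 → 1.6 → 1.3 — 2 1/3 stops faster (darker).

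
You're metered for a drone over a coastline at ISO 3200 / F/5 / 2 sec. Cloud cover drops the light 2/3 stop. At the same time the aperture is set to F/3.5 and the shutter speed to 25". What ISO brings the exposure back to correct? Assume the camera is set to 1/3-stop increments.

ISO 200

Scene light: 2/3 stop darker.
Aperture: f/5 → f/4.5 → f/4 → f/3.5 — 1 stop opened up (brighter).
Shutter speed: 2 → 2.5 → 3.2 → 4 → 5 → 6 → 8 → 10 → 13 → 15 → 20 → 25 — 3 2/3 stops longer (brighter).
Net so far: 4 stops brighter. ISO: 3200 → 2500 → 2000 → 1600 → 1250 → 1000 → 800 → 640 → 500 → 400 → 320 → 250 → 200.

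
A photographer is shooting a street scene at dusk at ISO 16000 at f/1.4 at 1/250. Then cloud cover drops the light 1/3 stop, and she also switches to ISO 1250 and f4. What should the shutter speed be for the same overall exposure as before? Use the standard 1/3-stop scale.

Scene light: 1/3 stop darker.
ISO: 16000 → 12800 → 10000 → 8000 → 6400 → 5000 → 4000 → 3200 → 2500 → 2000 → 1600 → 1250 — 3 2/3 stops dropped (darker).
Aperture: f/1.4 → f/1.6 → f/1.8 → f/2 → f/2.2 → f/2.5 → f/2.8 → f/3.2 → f/3.5 → f/4 — 3 stops stopped down (darker).
Net so far: 7 stops darker. Shutter speed: 1/250 → 1/200 → 1/160 → 1/125 → 1/100 → 1/80 → 1/60 → 1/50 → 1/40 → 1/30 → 1/25 → 1/20 → 1/15 → 1/13 → 1/10 → 1/8 → 1/6 → 1/5 → 1/4 → 0.3 → 0.4 → 0.5.

0.5 s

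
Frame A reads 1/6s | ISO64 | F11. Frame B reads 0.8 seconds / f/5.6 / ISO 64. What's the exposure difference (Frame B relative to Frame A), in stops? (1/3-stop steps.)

Aperture: f/11 → f/10 → f/9 → f/8 → f/7.1 → f/6.3 → f/5.6 — 2 stops wider (brighter).
Shutter speed: 1/6 → 1/5 → 1/4 → 0.3 → 0.4 → 0.5 → 0.6 → 0.8 — 2 1/3 stops longer (brighter).
ISO: unchanged.
Net: +2 +2 1/3 = +4 1/3 stops.

4 1/3 stops brighter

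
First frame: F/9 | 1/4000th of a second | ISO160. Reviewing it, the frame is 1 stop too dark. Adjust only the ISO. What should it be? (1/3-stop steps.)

ISO 320

Underexposed by 1 stop → need 1 stop brighter.
ISO: 160 → 200 → 250 → 320.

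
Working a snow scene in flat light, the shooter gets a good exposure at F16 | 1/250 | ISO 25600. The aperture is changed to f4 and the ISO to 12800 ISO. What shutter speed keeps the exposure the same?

Aperture: f/16 → f/11 → f/8 → f/5.6 → f/4 — 4 stops opened up (brighter).
ISO: 25600 → 12800 — 1 stop dropped (darker).
Net change so far: 3 stops brighter. Offset with the shutter speed: 1/250 → 1/500 → 1/1000 → 1/2000.

1/2000s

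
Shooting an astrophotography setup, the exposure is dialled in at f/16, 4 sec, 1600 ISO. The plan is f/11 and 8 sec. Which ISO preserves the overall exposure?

ISO 400

Aperture: f/16 → f/11 — 1 stop opened up (brighter).
Shutter speed: 4 → 8 — 1 stop slower (brighter).
Net change so far: 2 stops brighter. Offset with the ISO: 1600 → 800 → 400.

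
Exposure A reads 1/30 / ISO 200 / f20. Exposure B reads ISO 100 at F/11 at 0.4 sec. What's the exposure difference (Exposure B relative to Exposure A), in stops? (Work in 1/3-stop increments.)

Aperture: f/20 → f/18 → f/16 → f/14 → f/13 → f/11 — 1 2/3 stops larger aperture (brighter).
Shutter speed: 1/30 → 1/25 → 1/20 → 1/15 → 1/13 → 1/10 → 1/8 → 1/6 → 1/5 → 1/4 → 0.3 → 0.4 — 3 2/3 stops slower (brighter).
ISO: 200 → 160 → 125 → 100 — 1 stop dropped (darker).
Net: +1 2/3 +3 2/3 −1 = +4 1/3 stops.

4 1/3 stops brighter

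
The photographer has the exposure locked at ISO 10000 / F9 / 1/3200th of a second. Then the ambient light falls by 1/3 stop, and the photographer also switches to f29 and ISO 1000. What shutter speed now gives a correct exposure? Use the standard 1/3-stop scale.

Scene light: 1/3 stop darker.
Aperture: f/9 → f/10 → f/11 → f/13 → f/14 → f/16 → f/18 → f/20 → f/22 → f/25 → f/29 — 3 1/3 stops smaller aperture (darker).
ISO: 10000 → 8000 → 6400 → 5000 → 4000 → 3200 → 2500 → 2000 → 1600 → 1250 → 1000 — 3 1/3 stops lower (darker).
Net so far: 7 stops darker. Shutter speed: 1/3200 → 1/2500 → 1/2000 → 1/1600 → 1/1250 → 1/1000 → 1/800 → 1/640 → 1/500 → 1/400 → 1/320 → 1/250 → 1/200 → 1/160 → 1/125 → 1/100 → 1/80 → 1/60 → 1/50 → 1/40 → 1/30 → 1/25.

1/25s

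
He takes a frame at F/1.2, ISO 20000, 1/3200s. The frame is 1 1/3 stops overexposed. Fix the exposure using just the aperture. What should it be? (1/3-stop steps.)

Overexposed by 1 1/3 stops → need 1 1/3 stops darker.
Aperture: f/1.2 → f/1.4 → f/1.6 → f/1.8 → f/2.

f/2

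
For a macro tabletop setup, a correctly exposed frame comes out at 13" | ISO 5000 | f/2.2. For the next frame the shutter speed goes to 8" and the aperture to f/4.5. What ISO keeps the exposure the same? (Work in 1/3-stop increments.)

ISO 32000

Shutter speed: 13 → 10 → 8 — 2/3 stop faster (darker).
Aperture: f/2.2 → f/2.5 → f/2.8 → f/3.2 → f/3.5 → f/4 → f/4.5 — 2 stops narrower (darker).
Net change so far: 2 2/3 stops darker. Offset with the ISO: 5000 → 6400 → 8000 → 10000 → 12800 → 16000 → 20000 → 25600 → 32000.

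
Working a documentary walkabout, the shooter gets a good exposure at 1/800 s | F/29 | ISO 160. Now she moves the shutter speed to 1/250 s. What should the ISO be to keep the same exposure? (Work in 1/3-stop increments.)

Shutter speed: 1/800 → 1/640 → 1/500 → 1/400 → 1/320 → 1/250 — 1 2/3 stops longer (brighter).
Need 1 2/3 stops darker from the ISO: 160 → 125 → 100 → 80 → 64 → 50.

ISO 50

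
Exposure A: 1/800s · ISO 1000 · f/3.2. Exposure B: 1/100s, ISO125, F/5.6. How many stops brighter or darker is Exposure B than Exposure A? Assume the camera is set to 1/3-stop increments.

1 2/3 stops darker

Aperture: f/3.2 → f/3.5 → f/4 → f/4.5 → f/5 → f/5.6 — 1 2/3 stops smaller aperture (darker).
Shutter speed: 1/800 → 1/640 → 1/500 → 1/400 → 1/320 → 1/250 → 1/200 → 1/160 → 1/125 → 1/100 — 3 stops slower (brighter).
ISO: 1000 → 800 → 640 → 500 → 400 → 320 → 250 → 200 → 160 → 125 — 3 stops dropped (darker).
Net: −1 2/3 +3 −3 = −1 2/3 stops.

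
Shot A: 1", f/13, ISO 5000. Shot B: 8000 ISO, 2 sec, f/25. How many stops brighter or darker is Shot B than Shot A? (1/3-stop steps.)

Aperture: f/13 → f/14 → f/16 → f/18 → f/20 → f/22 → f/25 — 2 stops stopped down (darker).
Shutter speed: 1 → 1.3 → 1.6 → 2 — 1 stop longer (brighter).
ISO: 5000 → 6400 → 8000 — 2/3 stop higher (brighter).
Net: −2 +1 +2/3 = −1/3 stops.

1/3 stop darker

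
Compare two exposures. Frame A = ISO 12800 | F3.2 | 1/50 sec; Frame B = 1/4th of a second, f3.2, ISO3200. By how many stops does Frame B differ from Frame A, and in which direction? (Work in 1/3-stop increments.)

1 2/3 stops brighter

Aperture: unchanged.
Shutter speed: 1/50 → 1/40 → 1/30 → 1/25 → 1/20 → 1/15 → 1/13 → 1/10 → 1/8 → 1/6 → 1/5 → 1/4 — 3 2/3 stops slower (brighter).
ISO: 12800 → 10000 → 8000 → 6400 → 5000 → 4000 → 3200 — 2 stops lower (darker).
Net: +3 2/3 −2 = +1 2/3 stops.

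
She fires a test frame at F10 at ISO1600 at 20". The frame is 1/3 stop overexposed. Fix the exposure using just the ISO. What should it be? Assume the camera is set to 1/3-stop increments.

ISO 1250

Overexposed by 1/3 stop → need 1/3 stop darker.
ISO: 1600 → 1250.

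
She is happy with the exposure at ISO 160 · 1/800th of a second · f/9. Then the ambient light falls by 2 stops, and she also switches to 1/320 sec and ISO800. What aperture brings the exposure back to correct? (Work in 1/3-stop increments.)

Scene light: 2 stops darker.
Shutter speed: 1/800 → 1/640 → 1/500 → 1/400 → 1/320 — 1 1/3 stops longer (brighter).
ISO: 160 → 200 → 250 → 320 → 400 → 500 → 640 → 800 — 2 1/3 stops higher (brighter).
Net so far: 1 2/3 stops brighter. Aperture: f/9 → f/10 → f/11 → f/13 → f/14 → f/16.

f/16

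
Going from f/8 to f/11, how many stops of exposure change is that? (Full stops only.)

1 stop

f/8 → f/11 — count the steps: 1 stop.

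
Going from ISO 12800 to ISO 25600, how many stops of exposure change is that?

1 stop

12800 → 25600 — count the steps: 1 stop.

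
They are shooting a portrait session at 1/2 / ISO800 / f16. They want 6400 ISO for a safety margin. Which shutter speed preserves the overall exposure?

1/15s

ISO: 800 → 1600 → 3200 → 6400 — 3 stops raised (brighter).
Need 3 stops darker from the shutter speed: 1/2 → 1/4 → 1/8 → 1/15.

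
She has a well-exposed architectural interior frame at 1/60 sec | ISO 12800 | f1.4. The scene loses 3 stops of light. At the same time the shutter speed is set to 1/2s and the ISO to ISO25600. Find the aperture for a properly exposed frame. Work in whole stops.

f/4

Scene light: 3 stops darker.
Shutter speed: 1/60 → 1/30 → 1/15 → 1/8 → 1/4 → 1/2 — 5 stops longer (brighter).
ISO: 12800 → 25600 — 1 stop higher (brighter).
Net so far: 3 stops brighter. Aperture: f/1.4 → f/2 → f/2.8 → f/4.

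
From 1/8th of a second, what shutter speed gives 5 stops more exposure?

4 s

Shutter speed: 1/8 → 1/4 → 1/2 → 1 → 2 → 4 — 5 stops longer (brighter).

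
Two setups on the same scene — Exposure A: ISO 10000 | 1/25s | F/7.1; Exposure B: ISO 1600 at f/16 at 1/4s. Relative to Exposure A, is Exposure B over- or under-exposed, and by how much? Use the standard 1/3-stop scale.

Aperture: f/7.1 → f/8 → f/9 → f/10 → f/11 → f/13 → f/14 → f/16 — 2 1/3 stops smaller aperture (darker).
Shutter speed: 1/25 → 1/20 → 1/15 → 1/13 → 1/10 → 1/8 → 1/6 → 1/5 → 1/4 — 2 2/3 stops slower (brighter).
ISO: 10000 → 8000 → 6400 → 5000 → 4000 → 3200 → 2500 → 2000 → 1600 — 2 2/3 stops dropped (darker).
Net: −2 1/3 +2 2/3 −2 2/3 = −2 1/3 stops.

2 1/3 stops darker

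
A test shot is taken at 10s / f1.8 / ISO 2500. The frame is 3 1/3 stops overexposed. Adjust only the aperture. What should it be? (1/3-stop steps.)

f/5.6

Overexposed by 3 1/3 stops → need 3 1/3 stops darker.
Aperture: f/1.8 → f/2 → f/2.2 → f/2.5 → f/2.8 → f/3.2 → f/3.5 → f/4 → f/4.5 → f/5 → f/5.6.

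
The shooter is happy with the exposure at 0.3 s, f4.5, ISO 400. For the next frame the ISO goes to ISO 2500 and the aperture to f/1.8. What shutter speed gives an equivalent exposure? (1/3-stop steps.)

ISO: 400 → 500 → 640 → 800 → 1000 → 1250 → 1600 → 2000 → 2500 — 2 2/3 stops higher (brighter).
Aperture: f/4.5 → f/4 → f/3.5 → f/3.2 → f/2.8 → f/2.5 → f/2.2 → f/2 → f/1.8 — 2 2/3 stops opened up (brighter).
Net change so far: 5 1/3 stops brighter. Offset with the shutter speed: 0.3 → 1/4 → 1/5 → 1/6 → 1/8 → 1/10 → 1/13 → 1/15 → 1/20 → 1/25 → 1/30 → 1/40 → 1/50 → 1/60 → 1/80 → 1/100 → 1/125.

1/125s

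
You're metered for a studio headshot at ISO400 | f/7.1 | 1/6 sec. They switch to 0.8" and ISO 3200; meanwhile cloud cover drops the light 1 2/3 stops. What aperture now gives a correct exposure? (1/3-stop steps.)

Scene light: 1 2/3 stops darker.
Shutter speed: 1/6 → 1/5 → 1/4 → 0.3 → 0.4 → 0.5 → 0.6 → 0.8 — 2 1/3 stops longer (brighter).
ISO: 400 → 500 → 640 → 800 → 1000 → 1250 → 1600 → 2000 → 2500 → 3200 — 3 stops higher (brighter).
Net so far: 3 2/3 stops brighter. Aperture: f/7.1 → f/8 → f/9 → f/10 → f/11 → f/13 → f/14 → f/16 → f/18 → f/20 → f/22 → f/25.

f/25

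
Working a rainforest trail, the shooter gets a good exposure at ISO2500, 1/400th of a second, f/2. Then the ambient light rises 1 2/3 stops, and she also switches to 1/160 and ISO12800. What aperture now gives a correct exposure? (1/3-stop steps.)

Scene light: 1 2/3 stops brighter.
Shutter speed: 1/400 → 1/320 → 1/250 → 1/200 → 1/160 — 1 1/3 stops longer (brighter).
ISO: 2500 → 3200 → 4000 → 5000 → 6400 → 8000 → 10000 → 12800 — 2 1/3 stops higher (brighter).
Net so far: 5 1/3 stops brighter. Aperture: f/2 → f/2.2 → f/2.5 → f/2.8 → f/3.2 → f/3.5 → f/4 → f/4.5 → f/5 → f/5.6 → f/6.3 → f/7.1 → f/8 → f/9 → f/10 → f/11 → f/13.

f/13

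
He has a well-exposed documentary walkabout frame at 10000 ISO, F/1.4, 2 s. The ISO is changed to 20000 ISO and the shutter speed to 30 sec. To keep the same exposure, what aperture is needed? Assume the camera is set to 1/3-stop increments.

f/8

ISO: 10000 → 12800 → 16000 → 20000 — 1 stop higher (brighter).
Shutter speed: 2 → 2.5 → 3.2 → 4 → 5 → 6 → 8 → 10 → 13 → 15 → 20 → 25 → 30 — 4 stops longer (brighter).
Net change so far: 5 stops brighter. Offset with the aperture: f/1.4 → f/1.6 → f/1.8 → f/2 → f/2.2 → f/2.5 → f/2.8 → f/3.2 → f/3.5 → f/4 → f/4.5 → f/5 → f/5.6 → f/6.3 → f/7.1 → f/8.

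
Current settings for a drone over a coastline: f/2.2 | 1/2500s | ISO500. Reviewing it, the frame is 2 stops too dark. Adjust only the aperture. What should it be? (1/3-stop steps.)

Underexposed by 2 stops → need 2 stops brighter.
Aperture: f/2.2 → f/2 → f/1.8 → f/1.6 → f/1.4 → f/1.2 → f/1.1.

f/1.1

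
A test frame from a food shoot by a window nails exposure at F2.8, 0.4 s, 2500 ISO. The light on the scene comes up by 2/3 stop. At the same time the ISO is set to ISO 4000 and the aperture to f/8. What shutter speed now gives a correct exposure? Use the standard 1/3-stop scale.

Scene light: 2/3 stop brighter.
ISO: 2500 → 3200 → 4000 — 2/3 stop higher (brighter).
Aperture: f/2.8 → f/3.2 → f/3.5 → f/4 → f/4.5 → f/5 → f/5.6 → f/6.3 → f/7.1 → f/8 — 3 stops stopped down (darker).
Net so far: 1 2/3 stops darker. Shutter speed: 0.4 → 0.5 → 0.6 → 0.8 → 1 → 1.3.

1.3 s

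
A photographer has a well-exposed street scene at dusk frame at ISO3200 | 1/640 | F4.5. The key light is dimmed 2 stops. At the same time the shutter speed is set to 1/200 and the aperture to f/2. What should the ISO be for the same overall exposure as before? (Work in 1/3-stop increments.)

ISO 800

Scene light: 2 stops darker.
Shutter speed: 1/640 → 1/500 → 1/400 → 1/320 → 1/250 → 1/200 — 1 2/3 stops longer (brighter).
Aperture: f/4.5 → f/4 → f/3.5 → f/3.2 → f/2.8 → f/2.5 → f/2.2 → f/2 — 2 1/3 stops larger aperture (brighter).
Net so far: 2 stops brighter. ISO: 3200 → 2500 → 2000 → 1600 → 1250 → 1000 → 800.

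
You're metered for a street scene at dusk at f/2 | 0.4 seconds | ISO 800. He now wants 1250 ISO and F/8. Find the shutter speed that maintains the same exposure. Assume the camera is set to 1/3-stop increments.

4 s

ISO: 800 → 1000 → 1250 — 2/3 stop raised (brighter).
Aperture: f/2 → f/2.2 → f/2.5 → f/2.8 → f/3.2 → f/3.5 → f/4 → f/4.5 → f/5 → f/5.6 → f/6.3 → f/7.1 → f/8 — 4 stops stopped down (darker).
Net change so far: 3 1/3 stops darker. Offset with the shutter speed: 0.4 → 0.5 → 0.6 → 0.8 → 1 → 1.3 → 1.6 → 2 → 2.5 → 3.2 → 4.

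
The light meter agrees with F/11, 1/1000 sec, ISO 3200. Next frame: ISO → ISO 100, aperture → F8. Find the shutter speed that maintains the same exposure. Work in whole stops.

1/60s

ISO: 3200 → 1600 → 800 → 400 → 200 → 100 — 5 stops lower (darker).
Aperture: f/11 → f/8 — 1 stop larger aperture (brighter).
Net change so far: 4 stops darker. Offset with the shutter speed: 1/1000 → 1/500 → 1/250 → 1/125 → 1/60.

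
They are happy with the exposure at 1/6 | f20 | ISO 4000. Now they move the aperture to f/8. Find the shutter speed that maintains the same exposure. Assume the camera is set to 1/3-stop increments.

Aperture: f/20 → f/18 → f/16 → f/14 → f/13 → f/11 → f/10 → f/9 → f/8 — 2 2/3 stops opened up (brighter).
Need 2 2/3 stops darker from the shutter speed: 1/6 → 1/8 → 1/10 → 1/13 → 1/15 → 1/20 → 1/25 → 1/30 → 1/40.

1/40s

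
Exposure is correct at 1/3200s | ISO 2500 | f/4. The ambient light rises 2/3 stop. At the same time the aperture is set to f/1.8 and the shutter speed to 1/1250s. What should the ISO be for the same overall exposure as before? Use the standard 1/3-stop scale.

Scene light: 2/3 stop brighter.
Aperture: f/4 → f/3.5 → f/3.2 → f/2.8 → f/2.5 → f/2.2 → f/2 → f/1.8 — 2 1/3 stops larger aperture (brighter).
Shutter speed: 1/3200 → 1/2500 → 1/2000 → 1/1600 → 1/1250 — 1 1/3 stops longer (brighter).
Net so far: 4 1/3 stops brighter. ISO: 2500 → 2000 → 1600 → 1250 → 1000 → 800 → 640 → 500 → 400 → 320 → 250 → 200 → 160 → 125.

ISO 125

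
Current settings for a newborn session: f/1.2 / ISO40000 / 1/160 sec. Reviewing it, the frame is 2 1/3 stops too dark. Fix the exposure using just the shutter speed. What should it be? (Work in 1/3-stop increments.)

1/30s

Underexposed by 2 1/3 stops → need 2 1/3 stops brighter.
Shutter speed: 1/160 → 1/125 → 1/100 → 1/80 → 1/60 → 1/50 → 1/40 → 1/30.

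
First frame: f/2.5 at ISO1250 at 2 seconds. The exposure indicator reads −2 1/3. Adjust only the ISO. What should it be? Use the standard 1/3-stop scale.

Underexposed by 2 1/3 stops → need 2 1/3 stops brighter.
ISO: 1250 → 1600 → 2000 → 2500 → 3200 → 4000 → 5000 → 6400.

ISO 6400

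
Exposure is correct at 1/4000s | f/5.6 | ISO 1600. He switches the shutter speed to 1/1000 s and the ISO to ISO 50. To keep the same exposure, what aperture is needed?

f/2

Shutter speed: 1/4000 → 1/2000 → 1/1000 — 2 stops longer (brighter).
ISO: 1600 → 800 → 400 → 200 → 100 → 50 — 5 stops lower (darker).
Net change so far: 3 stops darker. Offset with the aperture: f/5.6 → f/4 → f/2.8 → f/2.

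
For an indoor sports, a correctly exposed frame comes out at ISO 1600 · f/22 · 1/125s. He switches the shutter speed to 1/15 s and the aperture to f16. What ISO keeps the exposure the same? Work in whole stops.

Shutter speed: 1/125 → 1/60 → 1/30 → 1/15 — 3 stops slower (brighter).
Aperture: f/22 → f/16 — 1 stop opened up (brighter).
Net change so far: 4 stops brighter. Offset with the ISO: 1600 → 800 → 400 → 200 → 100.

ISO 100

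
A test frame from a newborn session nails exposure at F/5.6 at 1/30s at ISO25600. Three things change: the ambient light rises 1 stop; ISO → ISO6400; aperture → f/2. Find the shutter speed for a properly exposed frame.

1/125s

Scene light: 1 stop brighter.
ISO: 25600 → 12800 → 6400 — 2 stops dropped (darker).
Aperture: f/5.6 → f/4 → f/2.8 → f/2 — 3 stops wider (brighter).
Net so far: 2 stops brighter. Shutter speed: 1/30 → 1/60 → 1/125.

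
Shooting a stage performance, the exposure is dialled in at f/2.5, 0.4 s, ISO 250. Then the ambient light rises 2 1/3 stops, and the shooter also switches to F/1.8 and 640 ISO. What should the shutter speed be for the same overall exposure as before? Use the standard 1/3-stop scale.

1/60s

Scene light: 2 1/3 stops brighter.
Aperture: f/2.5 → f/2.2 → f/2 → f/1.8 — 1 stop wider (brighter).
ISO: 250 → 320 → 400 → 500 → 640 — 1 1/3 stops higher (brighter).
Net so far: 4 2/3 stops brighter. Shutter speed: 0.4 → 0.3 → 1/4 → 1/5 → 1/6 → 1/8 → 1/10 → 1/13 → 1/15 → 1/20 → 1/25 → 1/30 → 1/40 → 1/50 → 1/60.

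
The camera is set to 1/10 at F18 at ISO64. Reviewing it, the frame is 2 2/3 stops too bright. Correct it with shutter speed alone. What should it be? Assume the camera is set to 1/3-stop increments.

1/60s

Overexposed by 2 2/3 stops → need 2 2/3 stops darker.
Shutter speed: 1/10 → 1/13 → 1/15 → 1/20 → 1/25 → 1/30 → 1/40 → 1/50 → 1/60.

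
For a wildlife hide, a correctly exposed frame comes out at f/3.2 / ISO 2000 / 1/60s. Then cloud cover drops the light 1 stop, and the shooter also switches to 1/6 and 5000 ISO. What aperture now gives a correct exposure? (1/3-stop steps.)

f/11

Scene light: 1 stop darker.
Shutter speed: 1/60 → 1/50 → 1/40 → 1/30 → 1/25 → 1/20 → 1/15 → 1/13 → 1/10 → 1/8 → 1/6 — 3 1/3 stops longer (brighter).
ISO: 2000 → 2500 → 3200 → 4000 → 5000 — 1 1/3 stops higher (brighter).
Net so far: 3 2/3 stops brighter. Aperture: f/3.2 → f/3.5 → f/4 → f/4.5 → f/5 → f/5.6 → f/6.3 → f/7.1 → f/8 → f/9 → f/10 → f/11.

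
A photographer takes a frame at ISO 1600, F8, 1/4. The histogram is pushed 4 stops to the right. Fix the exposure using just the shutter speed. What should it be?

Overexposed by 4 stops → need 4 stops darker.
Shutter speed: 1/4 → 1/8 → 1/15 → 1/30 → 1/60.

1/60s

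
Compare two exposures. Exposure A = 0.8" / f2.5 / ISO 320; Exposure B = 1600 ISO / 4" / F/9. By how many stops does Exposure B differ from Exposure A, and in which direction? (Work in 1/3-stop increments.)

1 stop brighter

Aperture: f/2.5 → f/2.8 → f/3.2 → f/3.5 → f/4 → f/4.5 → f/5 → f/5.6 → f/6.3 → f/7.1 → f/8 → f/9 — 3 2/3 stops smaller aperture (darker).
Shutter speed: 0.8 → 1 → 1.3 → 1.6 → 2 → 2.5 → 3.2 → 4 — 2 1/3 stops longer (brighter).
ISO: 320 → 400 → 500 → 640 → 800 → 1000 → 1250 → 1600 — 2 1/3 stops raised (brighter).
Net: −3 2/3 +2 1/3 +2 1/3 = +1 stop.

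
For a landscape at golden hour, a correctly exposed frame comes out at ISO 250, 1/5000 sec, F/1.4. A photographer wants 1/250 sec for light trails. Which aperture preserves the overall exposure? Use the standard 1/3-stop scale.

Shutter speed: 1/5000 → 1/4000 → 1/3200 → 1/2500 → 1/2000 → 1/1600 → 1/1250 → 1/1000 → 1/800 → 1/640 → 1/500 → 1/400 → 1/320 → 1/250 — 4 1/3 stops slower (brighter).
Need 4 1/3 stops darker from the aperture: f/1.4 → f/1.6 → f/1.8 → f/2 → f/2.2 → f/2.5 → f/2.8 → f/3.2 → f/3.5 → f/4 → f/4.5 → f/5 → f/5.6 → f/6.3.

f/6.3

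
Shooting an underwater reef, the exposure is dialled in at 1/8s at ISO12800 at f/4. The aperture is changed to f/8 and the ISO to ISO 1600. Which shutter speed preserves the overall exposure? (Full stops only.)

4 s

Aperture: f/4 → f/5.6 → f/8 — 2 stops narrower (darker).
ISO: 12800 → 6400 → 3200 → 1600 — 3 stops lower (darker).
Net change so far: 5 stops darker. Offset with the shutter speed: 1/8 → 1/4 → 1/2 → 1 → 2 → 4.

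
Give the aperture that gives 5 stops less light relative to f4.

Aperture: f/4 → f/5.6 → f/8 → f/11 → f/16 → f/22 — 5 stops narrower (darker).

f/22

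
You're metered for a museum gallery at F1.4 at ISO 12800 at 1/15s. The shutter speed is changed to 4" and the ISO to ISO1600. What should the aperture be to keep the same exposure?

Shutter speed: 1/15 → 1/8 → 1/4 → 1/2 → 1 → 2 → 4 — 6 stops longer (brighter).
ISO: 12800 → 6400 → 3200 → 1600 — 3 stops dropped (darker).
Net change so far: 3 stops brighter. Offset with the aperture: f/1.4 → f/2 → f/2.8 → f/4.

f/4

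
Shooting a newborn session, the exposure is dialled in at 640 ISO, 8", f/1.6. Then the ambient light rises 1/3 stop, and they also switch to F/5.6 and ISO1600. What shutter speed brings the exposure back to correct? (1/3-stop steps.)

30 s

Scene light: 1/3 stop brighter.
Aperture: f/1.6 → f/1.8 → f/2 → f/2.2 → f/2.5 → f/2.8 → f/3.2 → f/3.5 → f/4 → f/4.5 → f/5 → f/5.6 — 3 2/3 stops smaller aperture (darker).
ISO: 640 → 800 → 1000 → 1250 → 1600 — 1 1/3 stops higher (brighter).
Net so far: 2 stops darker. Shutter speed: 8 → 10 → 13 → 15 → 20 → 25 → 30.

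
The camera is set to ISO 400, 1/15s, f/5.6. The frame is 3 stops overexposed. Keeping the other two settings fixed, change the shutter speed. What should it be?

1/125s

Overexposed by 3 stops → need 3 stops darker.
Shutter speed: 1/15 → 1/30 → 1/60 → 1/125.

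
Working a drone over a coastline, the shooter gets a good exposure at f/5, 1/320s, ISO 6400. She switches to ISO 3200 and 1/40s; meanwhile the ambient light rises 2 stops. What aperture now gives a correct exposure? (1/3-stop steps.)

f/20

Scene light: 2 stops brighter.
ISO: 6400 → 5000 → 4000 → 3200 — 1 stop lower (darker).
Shutter speed: 1/320 → 1/250 → 1/200 → 1/160 → 1/125 → 1/100 → 1/80 → 1/60 → 1/50 → 1/40 — 3 stops longer (brighter).
Net so far: 4 stops brighter. Aperture: f/5 → f/5.6 → f/6.3 → f/7.1 → f/8 → f/9 → f/10 → f/11 → f/13 → f/14 → f/16 → f/18 → f/20.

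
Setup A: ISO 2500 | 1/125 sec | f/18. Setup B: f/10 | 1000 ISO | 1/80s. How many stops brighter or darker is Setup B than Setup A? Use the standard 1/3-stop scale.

Aperture: f/18 → f/16 → f/14 → f/13 → f/11 → f/10 — 1 2/3 stops larger aperture (brighter).
Shutter speed: 1/125 → 1/100 → 1/80 — 2/3 stop longer (brighter).
ISO: 2500 → 2000 → 1600 → 1250 → 1000 — 1 1/3 stops dropped (darker).
Net: +1 2/3 +2/3 −1 1/3 = +1 stop.

1 stop brighter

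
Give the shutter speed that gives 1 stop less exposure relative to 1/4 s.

Shutter speed: 1/4 → 1/8 — 1 stop faster (darker).

1/8s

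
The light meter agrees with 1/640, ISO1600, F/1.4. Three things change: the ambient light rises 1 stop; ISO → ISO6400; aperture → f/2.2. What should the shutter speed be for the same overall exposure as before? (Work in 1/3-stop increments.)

Scene light: 1 stop brighter.
ISO: 1600 → 2000 → 2500 → 3200 → 4000 → 5000 → 6400 — 2 stops raised (brighter).
Aperture: f/1.4 → f/1.6 → f/1.8 → f/2 → f/2.2 — 1 1/3 stops stopped down (darker).
Net so far: 1 2/3 stops brighter. Shutter speed: 1/640 → 1/800 → 1/1000 → 1/1250 → 1/1600 → 1/2000.

1/2000s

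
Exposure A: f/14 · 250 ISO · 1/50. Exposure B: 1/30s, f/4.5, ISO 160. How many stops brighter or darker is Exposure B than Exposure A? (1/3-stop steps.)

Aperture: f/14 → f/13 → f/11 → f/10 → f/9 → f/8 → f/7.1 → f/6.3 → f/5.6 → f/5 → f/4.5 — 3 1/3 stops larger aperture (brighter).
Shutter speed: 1/50 → 1/40 → 1/30 — 2/3 stop longer (brighter).
ISO: 250 → 200 → 160 — 2/3 stop dropped (darker).
Net: +3 1/3 +2/3 −2/3 = +3 1/3 stops.

3 1/3 stops brighter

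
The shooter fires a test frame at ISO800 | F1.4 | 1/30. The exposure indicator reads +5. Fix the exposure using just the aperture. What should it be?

Overexposed by 5 stops → need 5 stops darker.
Aperture: f/1.4 → f/2 → f/2.8 → f/4 → f/5.6 → f/8.

f/8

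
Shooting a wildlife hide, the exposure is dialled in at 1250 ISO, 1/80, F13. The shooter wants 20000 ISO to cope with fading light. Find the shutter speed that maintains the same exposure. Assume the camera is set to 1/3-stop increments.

1/1250s

ISO: 1250 → 1600 → 2000 → 2500 → 3200 → 4000 → 5000 → 6400 → 8000 → 10000 → 12800 → 16000 → 20000 — 4 stops higher (brighter).
Need 4 stops darker from the shutter speed: 1/80 → 1/100 → 1/125 → 1/160 → 1/200 → 1/250 → 1/320 → 1/400 → 1/500 → 1/640 → 1/800 → 1/1000 → 1/1250.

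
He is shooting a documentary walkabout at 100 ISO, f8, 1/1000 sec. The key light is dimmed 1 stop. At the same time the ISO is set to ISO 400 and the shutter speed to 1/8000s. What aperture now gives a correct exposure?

Scene light: 1 stop darker.
ISO: 100 → 200 → 400 — 2 stops higher (brighter).
Shutter speed: 1/1000 → 1/2000 → 1/4000 → 1/8000 — 3 stops shorter (darker).
Net so far: 2 stops darker. Aperture: f/8 → f/5.6 → f/4.

f/4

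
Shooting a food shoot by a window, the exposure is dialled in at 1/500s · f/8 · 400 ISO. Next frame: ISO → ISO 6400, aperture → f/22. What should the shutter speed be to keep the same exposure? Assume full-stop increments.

1/1000s

ISO: 400 → 800 → 1600 → 3200 → 6400 — 4 stops higher (brighter).
Aperture: f/8 → f/11 → f/16 → f/22 — 3 stops stopped down (darker).
Net change so far: 1 stop brighter. Offset with the shutter speed: 1/500 → 1/1000.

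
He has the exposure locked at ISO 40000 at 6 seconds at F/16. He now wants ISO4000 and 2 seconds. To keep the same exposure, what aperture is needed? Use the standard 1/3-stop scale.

f/2.8

ISO: 40000 → 32000 → 25600 → 20000 → 16000 → 12800 → 10000 → 8000 → 6400 → 5000 → 4000 — 3 1/3 stops dropped (darker).
Shutter speed: 6 → 5 → 4 → 3.2 → 2.5 → 2 — 1 2/3 stops faster (darker).
Net change so far: 5 stops darker. Offset with the aperture: f/16 → f/14 → f/13 → f/11 → f/10 → f/9 → f/8 → f/7.1 → f/6.3 → f/5.6 → f/5 → f/4.5 → f/4 → f/3.5 → f/3.2 → f/2.8.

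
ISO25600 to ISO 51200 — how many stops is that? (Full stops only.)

1 stop

25600 → 51200 — count the steps: 1 stop.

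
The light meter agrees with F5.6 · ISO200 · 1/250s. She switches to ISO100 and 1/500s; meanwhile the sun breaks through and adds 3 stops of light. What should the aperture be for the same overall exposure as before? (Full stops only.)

f/8

Scene light: 3 stops brighter.
ISO: 200 → 100 — 1 stop dropped (darker).
Shutter speed: 1/250 → 1/500 — 1 stop faster (darker).
Net so far: 1 stop brighter. Aperture: f/5.6 → f/8.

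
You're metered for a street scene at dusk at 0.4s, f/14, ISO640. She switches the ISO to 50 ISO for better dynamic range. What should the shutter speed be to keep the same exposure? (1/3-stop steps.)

ISO: 640 → 500 → 400 → 320 → 250 → 200 → 160 → 125 → 100 → 80 → 64 → 50 — 3 2/3 stops dropped (darker).
Need 3 2/3 stops brighter from the shutter speed: 0.4 → 0.5 → 0.6 → 0.8 → 1 → 1.3 → 1.6 → 2 → 2.5 → 3.2 → 4 → 5.

5 s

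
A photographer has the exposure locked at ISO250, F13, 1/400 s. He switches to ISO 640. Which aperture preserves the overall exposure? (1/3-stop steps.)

f/20

ISO: 250 → 320 → 400 → 500 → 640 — 1 1/3 stops higher (brighter).
Need 1 1/3 stops darker from the aperture: f/13 → f/14 → f/16 → f/18 → f/20.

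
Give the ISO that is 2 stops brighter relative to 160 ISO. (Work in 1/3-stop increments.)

ISO: 160 → 200 → 250 → 320 → 400 → 500 → 640 — 2 stops higher (brighter).

ISO 640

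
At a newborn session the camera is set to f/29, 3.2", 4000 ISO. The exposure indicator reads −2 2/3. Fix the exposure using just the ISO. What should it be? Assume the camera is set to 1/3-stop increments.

ISO 25600

Underexposed by 2 2/3 stops → need 2 2/3 stops brighter.
ISO: 4000 → 5000 → 6400 → 8000 → 10000 → 12800 → 16000 → 20000 → 25600.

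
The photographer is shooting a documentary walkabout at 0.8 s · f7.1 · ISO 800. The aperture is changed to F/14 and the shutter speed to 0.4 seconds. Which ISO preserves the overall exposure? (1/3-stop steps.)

Aperture: f/7.1 → f/8 → f/9 → f/10 → f/11 → f/13 → f/14 — 2 stops smaller aperture (darker).
Shutter speed: 0.8 → 0.6 → 0.5 → 0.4 — 1 stop faster (darker).
Net change so far: 3 stops darker. Offset with the ISO: 800 → 1000 → 1250 → 1600 → 2000 → 2500 → 3200 → 4000 → 5000 → 6400.

ISO 6400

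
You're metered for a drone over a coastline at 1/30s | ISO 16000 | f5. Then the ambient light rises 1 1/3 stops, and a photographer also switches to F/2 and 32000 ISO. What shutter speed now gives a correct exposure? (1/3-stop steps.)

Scene light: 1 1/3 stops brighter.
Aperture: f/5 → f/4.5 → f/4 → f/3.5 → f/3.2 → f/2.8 → f/2.5 → f/2.2 → f/2 — 2 2/3 stops larger aperture (brighter).
ISO: 16000 → 20000 → 25600 → 32000 — 1 stop raised (brighter).
Net so far: 5 stops brighter. Shutter speed: 1/30 → 1/40 → 1/50 → 1/60 → 1/80 → 1/100 → 1/125 → 1/160 → 1/200 → 1/250 → 1/320 → 1/400 → 1/500 → 1/640 → 1/800 → 1/1000.

1/1000s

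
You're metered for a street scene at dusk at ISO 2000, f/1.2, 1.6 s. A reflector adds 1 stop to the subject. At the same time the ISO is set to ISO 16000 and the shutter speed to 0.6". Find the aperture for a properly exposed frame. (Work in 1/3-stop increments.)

Scene light: 1 stop brighter.
ISO: 2000 → 2500 → 3200 → 4000 → 5000 → 6400 → 8000 → 10000 → 12800 → 16000 — 3 stops higher (brighter).
Shutter speed: 1.6 → 1.3 → 1 → 0.8 → 0.6 — 1 1/3 stops faster (darker).
Net so far: 2 2/3 stops brighter. Aperture: f/1.2 → f/1.4 → f/1.6 → f/1.8 → f/2 → f/2.2 → f/2.5 → f/2.8 → f/3.2.

f/3.2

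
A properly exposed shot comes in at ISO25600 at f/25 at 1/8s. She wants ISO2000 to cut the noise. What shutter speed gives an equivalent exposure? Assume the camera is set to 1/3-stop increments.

1.6 s

ISO: 25600 → 20000 → 16000 → 12800 → 10000 → 8000 → 6400 → 5000 → 4000 → 3200 → 2500 → 2000 — 3 2/3 stops dropped (darker).
Need 3 2/3 stops brighter from the shutter speed: 1/8 → 1/6 → 1/5 → 1/4 → 0.3 → 0.4 → 0.5 → 0.6 → 0.8 → 1 → 1.3 → 1.6.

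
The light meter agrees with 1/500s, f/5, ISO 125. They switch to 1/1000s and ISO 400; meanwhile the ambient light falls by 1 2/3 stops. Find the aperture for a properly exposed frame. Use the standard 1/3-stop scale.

Scene light: 1 2/3 stops darker.
Shutter speed: 1/500 → 1/640 → 1/800 → 1/1000 — 1 stop shorter (darker).
ISO: 125 → 160 → 200 → 250 → 320 → 400 — 1 2/3 stops higher (brighter).
Net so far: 1 stop darker. Aperture: f/5 → f/4.5 → f/4 → f/3.5.

f/3.5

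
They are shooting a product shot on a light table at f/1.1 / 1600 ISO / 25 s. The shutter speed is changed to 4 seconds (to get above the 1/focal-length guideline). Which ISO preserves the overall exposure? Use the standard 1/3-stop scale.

ISO 10000

Shutter speed: 25 → 20 → 15 → 13 → 10 → 8 → 6 → 5 → 4 — 2 2/3 stops faster (darker).
Need 2 2/3 stops brighter from the ISO: 1600 → 2000 → 2500 → 3200 → 4000 → 5000 → 6400 → 8000 → 10000.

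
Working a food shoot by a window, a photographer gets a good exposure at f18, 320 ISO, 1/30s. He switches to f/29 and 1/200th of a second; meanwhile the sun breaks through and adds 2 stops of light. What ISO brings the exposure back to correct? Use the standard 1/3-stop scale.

Scene light: 2 stops brighter.
Aperture: f/18 → f/20 → f/22 → f/25 → f/29 — 1 1/3 stops narrower (darker).
Shutter speed: 1/30 → 1/40 → 1/50 → 1/60 → 1/80 → 1/100 → 1/125 → 1/160 → 1/200 — 2 2/3 stops faster (darker).
Net so far: 2 stops darker. ISO: 320 → 400 → 500 → 640 → 800 → 1000 → 1250.

ISO 1250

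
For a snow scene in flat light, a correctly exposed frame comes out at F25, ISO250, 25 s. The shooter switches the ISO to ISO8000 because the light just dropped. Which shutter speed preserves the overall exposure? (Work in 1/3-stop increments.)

ISO: 250 → 320 → 400 → 500 → 640 → 800 → 1000 → 1250 → 1600 → 2000 → 2500 → 3200 → 4000 → 5000 → 6400 → 8000 — 5 stops higher (brighter).
Need 5 stops darker from the shutter speed: 25 → 20 → 15 → 13 → 10 → 8 → 6 → 5 → 4 → 3.2 → 2.5 → 2 → 1.6 → 1.3 → 1 → 0.8.

0.8 s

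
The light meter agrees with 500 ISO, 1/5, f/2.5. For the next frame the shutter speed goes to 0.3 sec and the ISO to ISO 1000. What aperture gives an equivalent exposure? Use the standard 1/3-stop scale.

Shutter speed: 1/5 → 1/4 → 0.3 — 2/3 stop slower (brighter).
ISO: 500 → 640 → 800 → 1000 — 1 stop raised (brighter).
Net change so far: 1 2/3 stops brighter. Offset with the aperture: f/2.5 → f/2.8 → f/3.2 → f/3.5 → f/4 → f/4.5.

f/4.5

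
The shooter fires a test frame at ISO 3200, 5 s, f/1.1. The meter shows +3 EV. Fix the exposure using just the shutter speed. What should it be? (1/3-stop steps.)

0.6 s

Overexposed by 3 stops → need 3 stops darker.
Shutter speed: 5 → 4 → 3.2 → 2.5 → 2 → 1.6 → 1.3 → 1 → 0.8 → 0.6.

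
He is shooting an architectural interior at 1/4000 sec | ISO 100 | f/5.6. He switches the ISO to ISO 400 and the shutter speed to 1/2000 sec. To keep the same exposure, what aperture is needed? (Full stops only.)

ISO: 100 → 200 → 400 — 2 stops raised (brighter).
Shutter speed: 1/4000 → 1/2000 — 1 stop longer (brighter).
Net change so far: 3 stops brighter. Offset with the aperture: f/5.6 → f/8 → f/11 → f/16.

f/16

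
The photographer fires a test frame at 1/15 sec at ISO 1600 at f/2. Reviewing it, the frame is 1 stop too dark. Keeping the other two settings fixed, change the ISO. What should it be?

Underexposed by 1 stop → need 1 stop brighter.
ISO: 1600 → 3200.

ISO 3200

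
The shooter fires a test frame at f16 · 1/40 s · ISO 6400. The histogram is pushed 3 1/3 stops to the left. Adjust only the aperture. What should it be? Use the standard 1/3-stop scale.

f/5

Underexposed by 3 1/3 stops → need 3 1/3 stops brighter.
Aperture: f/16 → f/14 → f/13 → f/11 → f/10 → f/9 → f/8 → f/7.1 → f/6.3 → f/5.6 → f/5.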